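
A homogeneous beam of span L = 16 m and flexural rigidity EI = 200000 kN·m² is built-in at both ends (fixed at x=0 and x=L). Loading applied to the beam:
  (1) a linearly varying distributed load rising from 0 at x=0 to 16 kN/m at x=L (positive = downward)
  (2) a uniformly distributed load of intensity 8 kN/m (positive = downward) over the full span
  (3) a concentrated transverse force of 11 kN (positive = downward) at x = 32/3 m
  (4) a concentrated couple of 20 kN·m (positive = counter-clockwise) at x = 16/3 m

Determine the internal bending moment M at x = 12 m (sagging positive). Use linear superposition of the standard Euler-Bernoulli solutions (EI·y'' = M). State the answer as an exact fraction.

M(12) = 8656/135 kN·m

Load 1 — triangular load w₀=16 kN/m (0→w₀ over full span):
  M_1 = 3w₀Lx/20 - w₀L²/30 - w₀x³/(6L) = 3·16·16·12/20 - 16·16²/30 - 16·12³/(6·16) = 544/15 kN·m
Load 2 — uniform load w=8 kN/m over full span:
  M_2 = wLx/2 - wL²/12 - wx²/2 = 8·16·12/2 - 8·16²/12 - 8·12²/2 = 64/3 kN·m
Load 3 — point force P=11 kN at a=32/3 m (b=L-a=16/3):
  M_3 = Pa²(a+3b)(L-x)/L³ - Pa²b/L²  [x>a] = 11·(32/3)²·((32/3)+3·(16/3))·(16-12)/16³ - 11·(32/3)²·(16/3)/16² = 176/27 kN·m
Load 4 — applied couple M₀=20 kN·m at a=16/3 m (b=L-a=32/3):
  M_4 = R_Ax - M_A - M₀  [x>a] with R_A=5/3, M_A=0 = (5/3)·12 - 0 - 20 = 0 kN·m
Superposition: M = Σ M_i = 8656/135 kN·m ≈ 64.118519 kN·m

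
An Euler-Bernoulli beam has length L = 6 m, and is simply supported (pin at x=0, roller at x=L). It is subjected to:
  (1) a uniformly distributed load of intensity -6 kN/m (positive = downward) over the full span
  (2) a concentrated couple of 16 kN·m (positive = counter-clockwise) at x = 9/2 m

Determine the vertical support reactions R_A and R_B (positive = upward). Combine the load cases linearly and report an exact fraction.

Load 1 — uniform load w=-6 kN/m over full span:
  R_A = wL/2 = (-6)·6/2 = -18 kN
  R_B = wL/2 = (-6)·6/2 = -18 kN
Load 2 — applied couple M₀=16 kN·m at a=9/2 m (b=L-a=3/2):
  R_A = M₀/L = 16/6 = 8/3 kN
  R_B = -M₀/L = -16/6 = -8/3 kN
Superposition: R_A = -46/3 kN, R_B = -62/3 kN

R_A = -46/3 kN, R_B = -62/3 kN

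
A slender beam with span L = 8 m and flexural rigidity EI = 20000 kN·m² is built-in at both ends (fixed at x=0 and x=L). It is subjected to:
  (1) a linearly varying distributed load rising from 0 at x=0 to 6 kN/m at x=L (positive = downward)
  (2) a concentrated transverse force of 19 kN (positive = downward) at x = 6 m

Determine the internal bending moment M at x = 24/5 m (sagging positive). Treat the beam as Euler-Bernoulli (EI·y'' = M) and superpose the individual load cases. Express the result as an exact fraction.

Load 1 — triangular load w₀=6 kN/m (0→w₀ over full span):
  M_1 = 3w₀Lx/20 - w₀L²/30 - w₀x³/(6L) = 3·6·8·(24/5)/20 - 6·8²/30 - 6·(24/5)³/(6·8) = 992/125 kN·m
Load 2 — point force P=19 kN at a=6 m (b=L-a=2):
  M_2 = Pb²(3a+b)x/L³ - Pab²/L²  [x≤a] = 19·2²·(3·6+2)·(24/5)/8³ - 19·6·2²/8² = 57/8 kN·m
Superposition: M = Σ M_i = 15061/1000 kN·m ≈ 15.061000 kN·m

M(24/5) = 15061/1000 kN·m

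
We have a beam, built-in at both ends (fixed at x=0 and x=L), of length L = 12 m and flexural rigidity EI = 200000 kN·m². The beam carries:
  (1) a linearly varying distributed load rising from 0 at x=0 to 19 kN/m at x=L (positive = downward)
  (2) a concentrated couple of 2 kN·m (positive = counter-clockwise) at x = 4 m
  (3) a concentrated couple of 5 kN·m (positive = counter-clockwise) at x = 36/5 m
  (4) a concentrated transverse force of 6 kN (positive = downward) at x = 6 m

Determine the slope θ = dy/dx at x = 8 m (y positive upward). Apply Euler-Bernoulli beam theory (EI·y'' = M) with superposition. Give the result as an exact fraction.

θ(8) = 76/140625 rad

Load 1 — triangular load w₀=19 kN/m (0→w₀ over full span):
  θ_1 = -w₀(2x(L-x)(L-2x)(x+2L)+x²(L-x)²)/(120LEI) = -19·(2·8·(12-8)·(12-2·8)·(8+2·12)+8²·(12-8)²)/(120·12·200000) = 133/281250 rad
Load 2 — applied couple M₀=2 kN·m at a=4 m (b=L-a=8):
  θ_2 = (R_Ax²/2 - M_Ax - M₀(x-a))/EI  [x>a] with R_A=2/9, M_A=0 = ((2/9)·8²/2 - 0·8 - 2·(8-4))/200000 = -1/225000 rad
Load 3 — applied couple M₀=5 kN·m at a=36/5 m (b=L-a=24/5):
  θ_3 = (R_Ax²/2 - M_Ax - M₀(x-a))/EI  [x>a] with R_A=3/5, M_A=8/5 = ((3/5)·8²/2 - (8/5)·8 - 5·(8-(36/5)))/200000 = 3/250000 rad
Load 4 — point force P=6 kN at a=6 m (b=L-a=6):
  θ_4 = Pa²(L-x)(2bL-(3b+a)(L-x))/(2L³EI)  [x>a] = 6·6²·(12-8)·(2·6·12-(3·6+6)·(12-8))/(2·12³·200000) = 3/50000 rad
Superposition: θ = Σ θ_i = 76/140625 rad ≈ 0.000540 rad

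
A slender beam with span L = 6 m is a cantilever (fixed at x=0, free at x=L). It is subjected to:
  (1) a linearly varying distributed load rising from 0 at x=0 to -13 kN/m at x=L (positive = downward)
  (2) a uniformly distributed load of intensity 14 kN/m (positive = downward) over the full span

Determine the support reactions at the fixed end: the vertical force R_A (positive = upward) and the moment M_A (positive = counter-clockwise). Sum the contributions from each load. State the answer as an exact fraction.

R_A = 45 kN, M_A = 96 kN·m

Load 1 — triangular load w₀=-13 kN/m (0→w₀ over full span):
  R_A = w₀L/2 = (-13)·6/2 = -39 kN
  M_A = w₀L²/3 = (-13)·6²/3 = -156 kN·m
Load 2 — uniform load w=14 kN/m over full span:
  R_A = wL = 14·6 = 84 kN
  M_A = wL²/2 = 14·6²/2 = 252 kN·m
Superposition: R_A = 45 kN, M_A = 96 kN·m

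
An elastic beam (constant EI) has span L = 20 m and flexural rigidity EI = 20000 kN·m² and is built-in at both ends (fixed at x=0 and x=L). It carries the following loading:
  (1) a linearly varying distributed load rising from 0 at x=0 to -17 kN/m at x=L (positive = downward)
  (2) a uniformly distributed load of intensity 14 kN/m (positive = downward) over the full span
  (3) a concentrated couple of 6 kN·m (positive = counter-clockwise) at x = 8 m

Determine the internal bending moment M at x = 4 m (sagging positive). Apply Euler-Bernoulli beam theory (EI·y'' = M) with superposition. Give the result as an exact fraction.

Load 1 — triangular load w₀=-17 kN/m (0→w₀ over full span):
  M_1 = 3w₀Lx/20 - w₀L²/30 - w₀x³/(6L) = 3·(-17)·20·4/20 - (-17)·20²/30 - (-17)·4³/(6·20) = 476/15 kN·m
Load 2 — uniform load w=14 kN/m over full span:
  M_2 = wLx/2 - wL²/12 - wx²/2 = 14·20·4/2 - 14·20²/12 - 14·4²/2 = -56/3 kN·m
Load 3 — applied couple M₀=6 kN·m at a=8 m (b=L-a=12):
  M_3 = R_Ax - M_A  [x≤a] with R_A=54/125, M_A=18/25 = (54/125)·4 - (18/25) = 126/125 kN·m
Superposition: M = Σ M_i = 5278/375 kN·m ≈ 14.074667 kN·m

M(4) = 5278/375 kN·m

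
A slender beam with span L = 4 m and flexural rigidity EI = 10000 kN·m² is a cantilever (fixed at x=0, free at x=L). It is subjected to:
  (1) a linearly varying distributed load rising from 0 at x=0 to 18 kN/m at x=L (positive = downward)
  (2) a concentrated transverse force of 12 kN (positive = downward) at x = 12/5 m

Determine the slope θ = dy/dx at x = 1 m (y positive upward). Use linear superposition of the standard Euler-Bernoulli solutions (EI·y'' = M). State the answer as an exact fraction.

Load 1 — triangular load w₀=18 kN/m (0→w₀ over full span):
  θ_1 = (w₀Lx²/4-w₀L²x/3-w₀x⁴/(24L))/EI = (18·4·1²/4-18·4²·1/3-18·1⁴/(24·4))/10000 = -1251/160000 rad
Load 2 — point force P=12 kN at a=12/5 m (b=L-a=8/5):
  θ_2 = -Px(2a-x)/(2EI)  [x≤a] = -12·1·(2·(12/5)-1)/(2·10000) = -57/25000 rad
Superposition: θ = Σ θ_i = -8079/800000 rad ≈ -0.010099 rad

θ(1) = -8079/800000 rad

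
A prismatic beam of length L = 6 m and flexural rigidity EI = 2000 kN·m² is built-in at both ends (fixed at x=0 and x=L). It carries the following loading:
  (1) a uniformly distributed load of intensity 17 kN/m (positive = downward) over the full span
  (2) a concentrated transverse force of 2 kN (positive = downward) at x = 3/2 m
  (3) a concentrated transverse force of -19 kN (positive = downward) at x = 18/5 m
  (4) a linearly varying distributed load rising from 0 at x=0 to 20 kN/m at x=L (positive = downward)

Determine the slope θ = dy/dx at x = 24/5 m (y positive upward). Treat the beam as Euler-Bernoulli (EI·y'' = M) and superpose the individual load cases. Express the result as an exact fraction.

Load 1 — uniform load w=17 kN/m over full span:
  θ_1 = -wx(L-x)(L-2x)/(12EI) = -17·(24/5)·(6-(24/5))·(6-2·(24/5))/(12·2000) = 459/31250 rad
Load 2 — point force P=2 kN at a=3/2 m (b=L-a=9/2):
  θ_2 = Pa²(L-x)(2bL-(3b+a)(L-x))/(2L³EI)  [x>a] = 2·(3/2)²·(6-(24/5))·(2·(9/2)·6-(3·(9/2)+(3/2))·(6-(24/5)))/(2·6³·2000) = 9/40000 rad
Load 3 — point force P=-19 kN at a=18/5 m (b=L-a=12/5):
  θ_3 = Pa²(L-x)(2bL-(3b+a)(L-x))/(2L³EI)  [x>a] = (-19)·(18/5)²·(6-(24/5))·(2·(12/5)·6-(3·(12/5)+(18/5))·(6-(24/5)))/(2·6³·2000) = -16929/3125000 rad
Load 4 — triangular load w₀=20 kN/m (0→w₀ over full span):
  θ_4 = -w₀(2x(L-x)(L-2x)(x+2L)+x²(L-x)²)/(120LEI) = -20·(2·(24/5)·(6-(24/5))·(6-2·(24/5))·((24/5)+2·6)+(24/5)²·(6-(24/5))²)/(120·6·2000) = 144/15625 rad
Superposition: θ = Σ θ_i = 467793/25000000 rad ≈ 0.018712 rad

θ(24/5) = 467793/25000000 rad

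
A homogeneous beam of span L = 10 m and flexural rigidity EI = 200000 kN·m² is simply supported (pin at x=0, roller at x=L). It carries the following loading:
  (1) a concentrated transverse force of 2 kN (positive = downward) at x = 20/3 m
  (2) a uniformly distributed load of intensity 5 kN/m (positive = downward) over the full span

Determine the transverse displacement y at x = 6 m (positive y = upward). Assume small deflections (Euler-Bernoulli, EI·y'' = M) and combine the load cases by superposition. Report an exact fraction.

y(6) = -4423/1350000 m

Load 1 — point force P=2 kN at a=20/3 m (b=L-a=10/3):
  y_1 = -Pbx(L²-b²-x²)/(6LEI)  [x≤a] = -2·(10/3)·6·(10²-(10/3)²-6²)/(6·10·200000) = -119/675000 m
Load 2 — uniform load w=5 kN/m over full span:
  y_2 = -wx(L³-2Lx²+x³)/(24EI) = -5·6·(10³-2·10·6²+6³)/(24·200000) = -31/10000 m
Superposition: y = Σ y_i = -4423/1350000 m ≈ -0.003276 m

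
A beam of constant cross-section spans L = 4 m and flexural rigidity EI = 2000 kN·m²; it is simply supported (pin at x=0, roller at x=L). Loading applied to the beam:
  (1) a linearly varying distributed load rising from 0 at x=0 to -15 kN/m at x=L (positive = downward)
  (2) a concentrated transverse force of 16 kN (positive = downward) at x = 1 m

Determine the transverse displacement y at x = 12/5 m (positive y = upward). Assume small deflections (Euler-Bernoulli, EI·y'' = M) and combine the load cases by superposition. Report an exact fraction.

y(12/5) = 6433/1171875 m

Load 1 — triangular load w₀=-15 kN/m (0→w₀ over full span):
  y_1 = -w₀x(7L⁴-10L²x²+3x⁴)/(360LEI) = -(-15)·(12/5)·(7·4⁴-10·4²·(12/5)²+3·(12/5)⁴)/(360·4·2000) = 4736/390625 m
Load 2 — point force P=16 kN at a=1 m (b=L-a=3):
  y_2 = -Pa(L-x)(2Lx-a²-x²)/(6LEI)  [x>a] = -16·1·(4-(12/5))·(2·4·(12/5)-1²-(12/5)²)/(6·4·2000) = -311/46875 m
Superposition: y = Σ y_i = 6433/1171875 m ≈ 0.005489 m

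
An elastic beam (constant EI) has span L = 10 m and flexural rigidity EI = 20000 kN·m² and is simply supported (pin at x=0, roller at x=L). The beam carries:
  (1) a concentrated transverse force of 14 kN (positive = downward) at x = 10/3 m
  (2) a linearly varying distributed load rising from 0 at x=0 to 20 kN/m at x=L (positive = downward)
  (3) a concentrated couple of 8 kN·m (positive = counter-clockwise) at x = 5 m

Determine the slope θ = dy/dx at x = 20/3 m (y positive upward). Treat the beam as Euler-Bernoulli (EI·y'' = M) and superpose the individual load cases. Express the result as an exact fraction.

θ(20/3) = 5627/486000 rad

Load 1 — point force P=14 kN at a=10/3 m (b=L-a=20/3):
  θ_1 = -Pa(2L²-6Lx+3x²+a²)/(6LEI)  [x>a] = -14·(10/3)·(2·10²-6·10·(20/3)+3·(20/3)²+(10/3)²)/(6·10·20000) = 7/3240 rad
Load 2 — triangular load w₀=20 kN/m (0→w₀ over full span):
  θ_2 = -w₀(7L⁴-30L²x²+15x⁴)/(360LEI) = -20·(7·10⁴-30·10²·(20/3)²+15·(20/3)⁴)/(360·10·20000) = 91/9720 rad
Load 3 — applied couple M₀=8 kN·m at a=5 m (b=L-a=5):
  θ_3 = (M₀x²/(2L)-M₀(x-a)+C₁)/EI  [x>a] with C₁=M₀(3b²-L²)/(6L)=-10/3 = (8·(20/3)²/(2·10)-8·((20/3)-5)+(-10/3))/20000 = 1/18000 rad
Superposition: θ = Σ θ_i = 5627/486000 rad ≈ 0.011578 rad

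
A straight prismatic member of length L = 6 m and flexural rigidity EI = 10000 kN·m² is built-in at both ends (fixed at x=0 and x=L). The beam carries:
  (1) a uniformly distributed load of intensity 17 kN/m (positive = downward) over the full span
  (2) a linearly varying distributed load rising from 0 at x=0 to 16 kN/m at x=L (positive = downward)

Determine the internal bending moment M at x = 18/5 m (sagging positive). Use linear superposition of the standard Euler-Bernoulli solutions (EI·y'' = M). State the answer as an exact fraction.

M(18/5) = 4293/125 kN·m

Load 1 — uniform load w=17 kN/m over full span:
  M_1 = wLx/2 - wL²/12 - wx²/2 = 17·6·(18/5)/2 - 17·6²/12 - 17·(18/5)²/2 = 561/25 kN·m
Load 2 — triangular load w₀=16 kN/m (0→w₀ over full span):
  M_2 = 3w₀Lx/20 - w₀L²/30 - w₀x³/(6L) = 3·16·6·(18/5)/20 - 16·6²/30 - 16·(18/5)³/(6·6) = 1488/125 kN·m
Superposition: M = Σ M_i = 4293/125 kN·m ≈ 34.344000 kN·m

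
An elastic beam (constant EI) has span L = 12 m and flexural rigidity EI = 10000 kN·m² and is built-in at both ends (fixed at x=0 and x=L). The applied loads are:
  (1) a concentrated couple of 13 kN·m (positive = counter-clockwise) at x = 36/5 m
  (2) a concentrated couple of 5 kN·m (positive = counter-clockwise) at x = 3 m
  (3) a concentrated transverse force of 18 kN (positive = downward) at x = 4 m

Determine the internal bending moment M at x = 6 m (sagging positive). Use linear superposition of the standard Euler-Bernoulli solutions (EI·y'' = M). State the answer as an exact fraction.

Load 1 — applied couple M₀=13 kN·m at a=36/5 m (b=L-a=24/5):
  M_1 = R_Ax - M_A  [x≤a] with R_A=39/25, M_A=104/25 = (39/25)·6 - (104/25) = 26/5 kN·m
Load 2 — applied couple M₀=5 kN·m at a=3 m (b=L-a=9):
  M_2 = R_Ax - M_A - M₀  [x>a] with R_A=15/32, M_A=-15/16 = (15/32)·6 - (-15/16) - 5 = -5/4 kN·m
Load 3 — point force P=18 kN at a=4 m (b=L-a=8):
  M_3 = Pa²(a+3b)(L-x)/L³ - Pa²b/L²  [x>a] = 18·4²·(4+3·8)·(12-6)/12³ - 18·4²·8/12² = 12 kN·m
Superposition: M = Σ M_i = 319/20 kN·m ≈ 15.950000 kN·m

M(6) = 319/20 kN·m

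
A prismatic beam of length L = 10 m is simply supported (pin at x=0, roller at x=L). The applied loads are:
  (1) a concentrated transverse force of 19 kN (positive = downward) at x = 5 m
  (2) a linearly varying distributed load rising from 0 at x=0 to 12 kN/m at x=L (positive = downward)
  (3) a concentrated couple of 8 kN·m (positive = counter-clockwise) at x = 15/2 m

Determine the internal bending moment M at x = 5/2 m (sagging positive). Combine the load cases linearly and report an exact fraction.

Load 1 — point force P=19 kN at a=5 m (b=L-a=5):
  M_1 = Pbx/L  [x≤a] = 19·5·(5/2)/10 = 95/4 kN·m
Load 2 — triangular load w₀=12 kN/m (0→w₀ over full span):
  M_2 = w₀Lx/6 - w₀x³/(6L) = 12·10·(5/2)/6 - 12·(5/2)³/(6·10) = 375/8 kN·m
Load 3 — applied couple M₀=8 kN·m at a=15/2 m (b=L-a=5/2):
  M_3 = M₀x/L  [x≤a] = 8·(5/2)/10 = 2 kN·m
Superposition: M = Σ M_i = 581/8 kN·m ≈ 72.625000 kN·m

M(5/2) = 581/8 kN·m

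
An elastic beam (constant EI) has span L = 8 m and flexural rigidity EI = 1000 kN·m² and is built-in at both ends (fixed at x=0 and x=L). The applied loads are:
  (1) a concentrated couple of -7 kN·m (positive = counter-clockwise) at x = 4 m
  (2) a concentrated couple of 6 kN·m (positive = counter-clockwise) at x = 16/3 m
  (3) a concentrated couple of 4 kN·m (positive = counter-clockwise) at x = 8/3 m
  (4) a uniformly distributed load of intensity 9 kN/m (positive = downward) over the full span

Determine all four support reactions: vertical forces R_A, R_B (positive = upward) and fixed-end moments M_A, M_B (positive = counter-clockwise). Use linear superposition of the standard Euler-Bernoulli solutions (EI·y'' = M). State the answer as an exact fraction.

R_A = 1745/48 kN, M_A = 193/4 kN·m, R_B = 1711/48 kN, M_B = -581/12 kN·m

Load 1 — applied couple M₀=-7 kN·m at a=4 m (b=L-a=4):
  R_A = 6M₀ab/L³ = 6·(-7)·4·4/8³ = -21/16 kN
  M_A = M₀b(2a-b)/L² = (-7)·4·(2·4-4)/8² = -7/4 kN·m
  R_B = -6M₀ab/L³ = -6·(-7)·4·4/8³ = 21/16 kN
  M_B = M₀a(2b-a)/L² = (-7)·4·(2·4-4)/8² = -7/4 kN·m
Load 2 — applied couple M₀=6 kN·m at a=16/3 m (b=L-a=8/3):
  R_A = 6M₀ab/L³ = 6·6·(16/3)·(8/3)/8³ = 1 kN
  M_A = M₀b(2a-b)/L² = 6·(8/3)·(2·(16/3)-(8/3))/8² = 2 kN·m
  R_B = -6M₀ab/L³ = -6·6·(16/3)·(8/3)/8³ = -1 kN
  M_B = M₀a(2b-a)/L² = 6·(16/3)·(2·(8/3)-(16/3))/8² = 0 kN·m
Load 3 — applied couple M₀=4 kN·m at a=8/3 m (b=L-a=16/3):
  R_A = 6M₀ab/L³ = 6·4·(8/3)·(16/3)/8³ = 2/3 kN
  M_A = M₀b(2a-b)/L² = 4·(16/3)·(2·(8/3)-(16/3))/8² = 0 kN·m
  R_B = -6M₀ab/L³ = -6·4·(8/3)·(16/3)/8³ = -2/3 kN
  M_B = M₀a(2b-a)/L² = 4·(8/3)·(2·(16/3)-(8/3))/8² = 4/3 kN·m
Load 4 — uniform load w=9 kN/m over full span:
  R_A = wL/2 = 9·8/2 = 36 kN
  M_A = wL²/12 = 9·8²/12 = 48 kN·m
  R_B = wL/2 = 9·8/2 = 36 kN
  M_B = -wL²/12 = -9·8²/12 = -48 kN·m
Superposition: R_A = 1745/48 kN, M_A = 193/4 kN·m, R_B = 1711/48 kN, M_B = -581/12 kN·m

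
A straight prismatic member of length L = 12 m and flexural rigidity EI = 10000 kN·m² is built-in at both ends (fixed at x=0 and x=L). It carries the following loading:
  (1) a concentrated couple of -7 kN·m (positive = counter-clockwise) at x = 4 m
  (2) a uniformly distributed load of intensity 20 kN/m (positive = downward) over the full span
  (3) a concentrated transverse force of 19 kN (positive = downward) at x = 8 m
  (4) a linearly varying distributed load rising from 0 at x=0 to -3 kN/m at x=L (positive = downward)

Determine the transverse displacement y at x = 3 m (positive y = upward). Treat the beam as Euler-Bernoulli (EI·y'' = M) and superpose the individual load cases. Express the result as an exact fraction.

y(3) = -299437/4800000 m

Load 1 — applied couple M₀=-7 kN·m at a=4 m (b=L-a=8):
  y_1 = (R_Ax³/6 - M_Ax²/2)/EI  [x≤a] with R_A=-7/9, M_A=0 = ((-7/9)·3³/6 - 0·3²/2)/10000 = -7/20000 m
Load 2 — uniform load w=20 kN/m over full span:
  y_2 = -wx²(L-x)²/(24EI) = -20·3²·(12-3)²/(24·10000) = -243/4000 m
Load 3 — point force P=19 kN at a=8 m (b=L-a=4):
  y_3 = -Pb²x²(3aL-(3a+b)x)/(6L³EI)  [x≤a] = -19·4²·3²·(3·8·12-(3·8+4)·3)/(6·12³·10000) = -323/60000 m
Load 4 — triangular load w₀=-3 kN/m (0→w₀ over full span):
  y_4 = -w₀x²(L-x)²(x+2L)/(120LEI) = -(-3)·3²·(12-3)²·(3+2·12)/(120·12·10000) = 6561/1600000 m
Superposition: y = Σ y_i = -299437/4800000 m ≈ -0.062383 m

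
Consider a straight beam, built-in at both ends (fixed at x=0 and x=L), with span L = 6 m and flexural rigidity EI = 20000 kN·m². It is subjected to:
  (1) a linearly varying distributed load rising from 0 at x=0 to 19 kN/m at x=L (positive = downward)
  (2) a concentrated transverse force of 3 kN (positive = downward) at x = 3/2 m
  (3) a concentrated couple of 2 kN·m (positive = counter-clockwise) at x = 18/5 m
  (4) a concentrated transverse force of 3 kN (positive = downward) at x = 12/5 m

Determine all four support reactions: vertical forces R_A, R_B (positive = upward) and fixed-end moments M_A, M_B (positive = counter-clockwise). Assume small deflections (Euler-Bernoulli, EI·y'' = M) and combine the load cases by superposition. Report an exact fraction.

R_A = 88221/4000 kN, M_A = 114253/4000 kN·m, R_B = 163779/4000 kN, M_B = -146127/4000 kN·m

Load 1 — triangular load w₀=19 kN/m (0→w₀ over full span):
  R_A = 3w₀L/20 = 3·19·6/20 = 171/10 kN
  M_A = w₀L²/30 = 19·6²/30 = 114/5 kN·m
  R_B = 7w₀L/20 = 7·19·6/20 = 399/10 kN
  M_B = -w₀L²/20 = -19·6²/20 = -171/5 kN·m
Load 2 — point force P=3 kN at a=3/2 m (b=L-a=9/2):
  R_A = Pb²(3a+b)/L³ = 3·(9/2)²·(3·(3/2)+(9/2))/6³ = 81/32 kN
  M_A = Pab²/L² = 3·(3/2)·(9/2)²/6² = 81/32 kN·m
  R_B = Pa²(a+3b)/L³ = 3·(3/2)²·((3/2)+3·(9/2))/6³ = 15/32 kN
  M_B = -Pa²b/L² = -3·(3/2)²·(9/2)/6² = -27/32 kN·m
Load 3 — applied couple M₀=2 kN·m at a=18/5 m (b=L-a=12/5):
  R_A = 6M₀ab/L³ = 6·2·(18/5)·(12/5)/6³ = 12/25 kN
  M_A = M₀b(2a-b)/L² = 2·(12/5)·(2·(18/5)-(12/5))/6² = 16/25 kN·m
  R_B = -6M₀ab/L³ = -6·2·(18/5)·(12/5)/6³ = -12/25 kN
  M_B = M₀a(2b-a)/L² = 2·(18/5)·(2·(12/5)-(18/5))/6² = 6/25 kN·m
Load 4 — point force P=3 kN at a=12/5 m (b=L-a=18/5):
  R_A = Pb²(3a+b)/L³ = 3·(18/5)²·(3·(12/5)+(18/5))/6³ = 243/125 kN
  M_A = Pab²/L² = 3·(12/5)·(18/5)²/6² = 324/125 kN·m
  R_B = Pa²(a+3b)/L³ = 3·(12/5)²·((12/5)+3·(18/5))/6³ = 132/125 kN
  M_B = -Pa²b/L² = -3·(12/5)²·(18/5)/6² = -216/125 kN·m
Superposition: R_A = 88221/4000 kN, M_A = 114253/4000 kN·m, R_B = 163779/4000 kN, M_B = -146127/4000 kN·m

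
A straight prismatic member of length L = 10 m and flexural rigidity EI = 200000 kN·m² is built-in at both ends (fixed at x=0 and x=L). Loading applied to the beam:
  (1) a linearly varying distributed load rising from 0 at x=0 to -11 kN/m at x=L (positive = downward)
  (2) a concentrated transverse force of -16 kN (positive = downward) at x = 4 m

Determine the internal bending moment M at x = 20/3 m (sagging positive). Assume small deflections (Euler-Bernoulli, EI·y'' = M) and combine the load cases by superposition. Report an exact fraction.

M(20/3) = -45412/2025 kN·m

Load 1 — triangular load w₀=-11 kN/m (0→w₀ over full span):
  M_1 = 3w₀Lx/20 - w₀L²/30 - w₀x³/(6L) = 3·(-11)·10·(20/3)/20 - (-11)·10²/30 - (-11)·(20/3)³/(6·10) = -1540/81 kN·m
Load 2 — point force P=-16 kN at a=4 m (b=L-a=6):
  M_2 = Pa²(a+3b)(L-x)/L³ - Pa²b/L²  [x>a] = (-16)·4²·(4+3·6)·(10-(20/3))/10³ - (-16)·4²·6/10² = -256/75 kN·m
Superposition: M = Σ M_i = -45412/2025 kN·m ≈ -22.425679 kN·m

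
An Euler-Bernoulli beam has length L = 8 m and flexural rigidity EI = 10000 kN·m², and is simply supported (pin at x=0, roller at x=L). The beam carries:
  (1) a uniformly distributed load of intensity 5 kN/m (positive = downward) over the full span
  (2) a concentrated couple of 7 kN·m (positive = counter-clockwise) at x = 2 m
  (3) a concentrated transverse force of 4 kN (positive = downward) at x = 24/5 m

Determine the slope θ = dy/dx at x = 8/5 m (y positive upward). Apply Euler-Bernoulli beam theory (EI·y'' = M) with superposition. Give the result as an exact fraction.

Load 1 — uniform load w=5 kN/m over full span:
  θ_1 = -w(L³-6Lx²+4x³)/(24EI) = -5·(8³-6·8·(8/5)²+4·(8/5)³)/(24·10000) = -132/15625 rad
Load 2 — applied couple M₀=7 kN·m at a=2 m (b=L-a=6):
  θ_2 = (M₀x²/(2L)+C₁)/EI  [x≤a] with C₁=M₀(3b²-L²)/(6L)=77/12 = (7·(8/5)²/(2·8)+(77/12))/10000 = 2261/3000000 rad
Load 3 — point force P=4 kN at a=24/5 m (b=L-a=16/5):
  θ_3 = -Pb(L²-b²-3x²)/(6LEI)  [x≤a] = -4·(16/5)·(8²-(16/5)²-3·(8/5)²)/(6·8·10000) = -96/78125 rad
Superposition: θ = Σ θ_i = -133847/15000000 rad ≈ -0.008923 rad

θ(8/5) = -133847/15000000 rad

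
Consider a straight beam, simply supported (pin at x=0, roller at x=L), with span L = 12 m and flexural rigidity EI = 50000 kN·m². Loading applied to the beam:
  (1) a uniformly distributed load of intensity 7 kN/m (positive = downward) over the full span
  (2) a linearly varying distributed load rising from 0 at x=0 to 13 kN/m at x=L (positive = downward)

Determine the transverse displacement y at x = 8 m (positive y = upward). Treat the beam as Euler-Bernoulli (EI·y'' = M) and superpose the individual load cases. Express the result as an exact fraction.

y(8) = -1808/28125 m

Load 1 — uniform load w=7 kN/m over full span:
  y_1 = -wx(L³-2Lx²+x³)/(24EI) = -7·8·(12³-2·12·8²+8³)/(24·50000) = -308/9375 m
Load 2 — triangular load w₀=13 kN/m (0→w₀ over full span):
  y_2 = -w₀x(7L⁴-10L²x²+3x⁴)/(360LEI) = -13·8·(7·12⁴-10·12²·8²+3·8⁴)/(360·12·50000) = -884/28125 m
Superposition: y = Σ y_i = -1808/28125 m ≈ -0.064284 m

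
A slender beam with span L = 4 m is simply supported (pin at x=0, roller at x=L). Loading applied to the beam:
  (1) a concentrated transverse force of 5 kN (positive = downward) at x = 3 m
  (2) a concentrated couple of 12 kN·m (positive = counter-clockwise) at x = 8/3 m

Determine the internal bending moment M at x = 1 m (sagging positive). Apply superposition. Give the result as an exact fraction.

Load 1 — point force P=5 kN at a=3 m (b=L-a=1):
  M_1 = Pbx/L  [x≤a] = 5·1·1/4 = 5/4 kN·m
Load 2 — applied couple M₀=12 kN·m at a=8/3 m (b=L-a=4/3):
  M_2 = M₀x/L  [x≤a] = 12·1/4 = 3 kN·m
Superposition: M = Σ M_i = 17/4 kN·m ≈ 4.250000 kN·m

M(1) = 17/4 kN·m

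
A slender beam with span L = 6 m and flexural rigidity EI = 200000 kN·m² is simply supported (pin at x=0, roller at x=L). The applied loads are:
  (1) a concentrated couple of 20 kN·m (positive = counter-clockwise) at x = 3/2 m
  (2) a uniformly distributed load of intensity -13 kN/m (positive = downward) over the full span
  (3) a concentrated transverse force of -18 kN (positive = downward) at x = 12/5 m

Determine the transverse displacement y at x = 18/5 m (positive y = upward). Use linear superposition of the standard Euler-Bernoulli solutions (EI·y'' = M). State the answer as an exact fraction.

y(18/5) = 194211/125000000 m

Load 1 — applied couple M₀=20 kN·m at a=3/2 m (b=L-a=9/2):
  y_1 = (M₀x³/(6L)-M₀(x-a)²/2+C₁x)/EI  [x>a] with C₁=M₀(3b²-L²)/(6L)=55/4 = (20·(18/5)³/(6·6)-20·((18/5)-(3/2))²/2+(55/4)·(18/5))/200000 = 783/5000000 m
Load 2 — uniform load w=-13 kN/m over full span:
  y_2 = -wx(L³-2Lx²+x³)/(24EI) = -(-13)·(18/5)·(6³-2·6·(18/5)²+(18/5)³)/(24·200000) = 32643/31250000 m
Load 3 — point force P=-18 kN at a=12/5 m (b=L-a=18/5):
  y_3 = -Pa(L-x)(2Lx-a²-x²)/(6LEI)  [x>a] = -(-18)·(12/5)·(6-(18/5))·(2·6·(18/5)-(12/5)²-(18/5)²)/(6·6·200000) = 1377/3906250 m
Superposition: y = Σ y_i = 194211/125000000 m ≈ 0.001554 m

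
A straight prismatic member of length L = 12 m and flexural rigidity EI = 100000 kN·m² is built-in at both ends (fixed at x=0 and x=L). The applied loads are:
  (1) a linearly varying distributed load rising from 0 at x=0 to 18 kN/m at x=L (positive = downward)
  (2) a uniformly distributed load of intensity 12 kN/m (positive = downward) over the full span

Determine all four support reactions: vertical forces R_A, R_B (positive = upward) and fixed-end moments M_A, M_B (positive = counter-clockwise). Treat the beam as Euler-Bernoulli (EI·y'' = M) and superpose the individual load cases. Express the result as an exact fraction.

R_A = 522/5 kN, M_A = 1152/5 kN·m, R_B = 738/5 kN, M_B = -1368/5 kN·m

Load 1 — triangular load w₀=18 kN/m (0→w₀ over full span):
  R_A = 3w₀L/20 = 3·18·12/20 = 162/5 kN
  M_A = w₀L²/30 = 18·12²/30 = 432/5 kN·m
  R_B = 7w₀L/20 = 7·18·12/20 = 378/5 kN
  M_B = -w₀L²/20 = -18·12²/20 = -648/5 kN·m
Load 2 — uniform load w=12 kN/m over full span:
  R_A = wL/2 = 12·12/2 = 72 kN
  M_A = wL²/12 = 12·12²/12 = 144 kN·m
  R_B = wL/2 = 12·12/2 = 72 kN
  M_B = -wL²/12 = -12·12²/12 = -144 kN·m
Superposition: R_A = 522/5 kN, M_A = 1152/5 kN·m, R_B = 738/5 kN, M_B = -1368/5 kN·m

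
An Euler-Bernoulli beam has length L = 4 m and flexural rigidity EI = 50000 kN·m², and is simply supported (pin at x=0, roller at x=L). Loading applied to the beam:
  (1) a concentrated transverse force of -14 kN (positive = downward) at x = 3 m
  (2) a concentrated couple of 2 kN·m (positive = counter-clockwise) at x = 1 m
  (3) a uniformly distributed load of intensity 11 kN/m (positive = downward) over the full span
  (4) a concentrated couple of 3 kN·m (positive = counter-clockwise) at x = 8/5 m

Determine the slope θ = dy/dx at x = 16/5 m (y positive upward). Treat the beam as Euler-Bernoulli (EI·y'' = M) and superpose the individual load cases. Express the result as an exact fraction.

θ(16/5) = 1183/4687500 rad

Load 1 — point force P=-14 kN at a=3 m (b=L-a=1):
  θ_1 = -Pa(2L²-6Lx+3x²+a²)/(6LEI)  [x>a] = -(-14)·3·(2·4²-6·4·(16/5)+3·(16/5)²+3²)/(6·4·50000) = -889/5000000 rad
Load 2 — applied couple M₀=2 kN·m at a=1 m (b=L-a=3):
  θ_2 = (M₀x²/(2L)-M₀(x-a)+C₁)/EI  [x>a] with C₁=M₀(3b²-L²)/(6L)=11/12 = (2·(16/5)²/(2·4)-2·((16/5)-1)+(11/12))/50000 = -277/15000000 rad
Load 3 — uniform load w=11 kN/m over full span:
  θ_3 = -w(L³-6Lx²+4x³)/(24EI) = -11·(4³-6·4·(16/5)²+4·(16/5)³)/(24·50000) = 363/781250 rad
Load 4 — applied couple M₀=3 kN·m at a=8/5 m (b=L-a=12/5):
  θ_4 = (M₀x²/(2L)-M₀(x-a)+C₁)/EI  [x>a] with C₁=M₀(3b²-L²)/(6L)=4/25 = (3·(16/5)²/(2·4)-3·((16/5)-(8/5))+(4/25))/50000 = -1/62500 rad
Superposition: θ = Σ θ_i = 1183/4687500 rad ≈ 0.000252 rad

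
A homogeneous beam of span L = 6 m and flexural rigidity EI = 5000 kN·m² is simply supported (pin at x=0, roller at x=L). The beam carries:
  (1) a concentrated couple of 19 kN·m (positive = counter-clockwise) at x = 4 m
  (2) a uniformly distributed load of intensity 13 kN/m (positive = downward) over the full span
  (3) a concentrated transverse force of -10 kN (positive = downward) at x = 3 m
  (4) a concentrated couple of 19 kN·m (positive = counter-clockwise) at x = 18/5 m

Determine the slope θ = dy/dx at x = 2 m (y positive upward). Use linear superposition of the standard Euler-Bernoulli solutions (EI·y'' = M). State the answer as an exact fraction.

θ(2) = -8057/750000 rad

Load 1 — applied couple M₀=19 kN·m at a=4 m (b=L-a=2):
  θ_1 = (M₀x²/(2L)+C₁)/EI  [x≤a] with C₁=M₀(3b²-L²)/(6L)=-38/3 = (19·2²/(2·6)+(-38/3))/5000 = -19/15000 rad
Load 2 — uniform load w=13 kN/m over full span:
  θ_2 = -w(L³-6Lx²+4x³)/(24EI) = -13·(6³-6·6·2²+4·2³)/(24·5000) = -169/15000 rad
Load 3 — point force P=-10 kN at a=3 m (b=L-a=3):
  θ_3 = -Pb(L²-b²-3x²)/(6LEI)  [x≤a] = -(-10)·3·(6²-3²-3·2²)/(6·6·5000) = 1/400 rad
Load 4 — applied couple M₀=19 kN·m at a=18/5 m (b=L-a=12/5):
  θ_4 = (M₀x²/(2L)+C₁)/EI  [x≤a] with C₁=M₀(3b²-L²)/(6L)=-247/25 = (19·2²/(2·6)+(-247/25))/5000 = -133/187500 rad
Superposition: θ = Σ θ_i = -8057/750000 rad ≈ -0.010743 rad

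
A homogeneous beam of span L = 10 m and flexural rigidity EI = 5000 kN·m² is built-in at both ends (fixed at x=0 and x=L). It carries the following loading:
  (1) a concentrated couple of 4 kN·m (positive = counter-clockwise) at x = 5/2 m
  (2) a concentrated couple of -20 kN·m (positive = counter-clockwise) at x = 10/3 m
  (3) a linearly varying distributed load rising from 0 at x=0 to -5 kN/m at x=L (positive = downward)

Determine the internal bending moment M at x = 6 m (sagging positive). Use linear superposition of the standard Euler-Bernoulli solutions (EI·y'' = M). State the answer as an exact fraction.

Load 1 — applied couple M₀=4 kN·m at a=5/2 m (b=L-a=15/2):
  M_1 = R_Ax - M_A - M₀  [x>a] with R_A=9/20, M_A=-3/4 = (9/20)·6 - (-3/4) - 4 = -11/20 kN·m
Load 2 — applied couple M₀=-20 kN·m at a=10/3 m (b=L-a=20/3):
  M_2 = R_Ax - M_A - M₀  [x>a] with R_A=-8/3, M_A=0 = (-8/3)·6 - 0 - (-20) = 4 kN·m
Load 3 — triangular load w₀=-5 kN/m (0→w₀ over full span):
  M_3 = 3w₀Lx/20 - w₀L²/30 - w₀x³/(6L) = 3·(-5)·10·6/20 - (-5)·10²/30 - (-5)·6³/(6·10) = -31/3 kN·m
Superposition: M = Σ M_i = -413/60 kN·m ≈ -6.883333 kN·m

M(6) = -413/60 kN·m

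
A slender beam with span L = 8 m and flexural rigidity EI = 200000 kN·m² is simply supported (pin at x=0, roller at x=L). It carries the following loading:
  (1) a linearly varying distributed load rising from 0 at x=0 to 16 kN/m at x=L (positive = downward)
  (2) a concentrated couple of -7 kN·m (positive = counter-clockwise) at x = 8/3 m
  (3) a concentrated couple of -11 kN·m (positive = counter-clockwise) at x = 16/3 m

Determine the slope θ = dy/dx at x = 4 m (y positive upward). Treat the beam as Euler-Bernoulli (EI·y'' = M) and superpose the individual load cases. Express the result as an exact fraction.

θ(4) = -269/4500000 rad

Load 1 — triangular load w₀=16 kN/m (0→w₀ over full span):
  θ_1 = -w₀(7L⁴-30L²x²+15x⁴)/(360LEI) = -16·(7·8⁴-30·8²·4²+15·4⁴)/(360·8·200000) = -7/140625 rad
Load 2 — applied couple M₀=-7 kN·m at a=8/3 m (b=L-a=16/3):
  θ_2 = (M₀x²/(2L)-M₀(x-a)+C₁)/EI  [x>a] with C₁=M₀(3b²-L²)/(6L)=-28/9 = ((-7)·4²/(2·8)-(-7)·(4-(8/3))+(-28/9))/200000 = -7/1800000 rad
Load 3 — applied couple M₀=-11 kN·m at a=16/3 m (b=L-a=8/3):
  θ_3 = (M₀x²/(2L)+C₁)/EI  [x≤a] with C₁=M₀(3b²-L²)/(6L)=88/9 = ((-11)·4²/(2·8)+(88/9))/200000 = -11/1800000 rad
Superposition: θ = Σ θ_i = -269/4500000 rad ≈ -0.000060 rad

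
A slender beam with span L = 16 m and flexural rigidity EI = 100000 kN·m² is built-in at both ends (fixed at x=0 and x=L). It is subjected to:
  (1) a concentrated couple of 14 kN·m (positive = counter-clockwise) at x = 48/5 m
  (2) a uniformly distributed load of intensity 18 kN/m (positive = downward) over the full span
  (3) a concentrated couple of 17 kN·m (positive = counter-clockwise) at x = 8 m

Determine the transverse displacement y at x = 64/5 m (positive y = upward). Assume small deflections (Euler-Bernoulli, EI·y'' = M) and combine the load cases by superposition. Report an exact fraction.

y(64/5) = -121437/9765625 m

Load 1 — applied couple M₀=14 kN·m at a=48/5 m (b=L-a=32/5):
  y_1 = (R_Ax³/6 - M_Ax²/2 - M₀(x-a)²/2)/EI  [x>a] with R_A=63/50, M_A=112/25 = ((63/50)·(64/5)³/6 - (112/25)·(64/5)²/2 - 14·((64/5)-(48/5))²/2)/100000 = 168/9765625 m
Load 2 — uniform load w=18 kN/m over full span:
  y_2 = -wx²(L-x)²/(24EI) = -18·(64/5)²·(16-(64/5))²/(24·100000) = -24576/1953125 m
Load 3 — applied couple M₀=17 kN·m at a=8 m (b=L-a=8):
  y_3 = (R_Ax³/6 - M_Ax²/2 - M₀(x-a)²/2)/EI  [x>a] with R_A=51/32, M_A=17/4 = ((51/32)·(64/5)³/6 - (17/4)·(64/5)²/2 - 17·((64/5)-8)²/2)/100000 = 51/390625 m
Superposition: y = Σ y_i = -121437/9765625 m ≈ -0.012435 m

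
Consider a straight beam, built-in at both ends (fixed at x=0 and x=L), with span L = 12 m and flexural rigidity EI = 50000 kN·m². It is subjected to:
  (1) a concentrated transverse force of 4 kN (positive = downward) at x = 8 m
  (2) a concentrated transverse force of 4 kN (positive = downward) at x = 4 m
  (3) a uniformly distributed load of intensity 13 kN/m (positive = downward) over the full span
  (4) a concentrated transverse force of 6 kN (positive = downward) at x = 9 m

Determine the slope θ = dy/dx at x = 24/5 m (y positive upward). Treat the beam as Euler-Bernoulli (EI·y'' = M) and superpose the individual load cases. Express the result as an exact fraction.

θ(24/5) = -12707/6250000 rad

Load 1 — point force P=4 kN at a=8 m (b=L-a=4):
  θ_1 = -Pb²x(2aL-(3a+b)x)/(2L³EI)  [x≤a] = -4·4²·(24/5)·(2·8·12-(3·8+4)·(24/5))/(2·12³·50000) = -8/78125 rad
Load 2 — point force P=4 kN at a=4 m (b=L-a=8):
  θ_2 = Pa²(L-x)(2bL-(3b+a)(L-x))/(2L³EI)  [x>a] = 4·4²·(12-(24/5))·(2·8·12-(3·8+4)·(12-(24/5)))/(2·12³·50000) = -2/78125 rad
Load 3 — uniform load w=13 kN/m over full span:
  θ_3 = -wx(L-x)(L-2x)/(12EI) = -13·(24/5)·(12-(24/5))·(12-2·(24/5))/(12·50000) = -702/390625 rad
Load 4 — point force P=6 kN at a=9 m (b=L-a=3):
  θ_4 = -Pb²x(2aL-(3a+b)x)/(2L³EI)  [x≤a] = -6·3²·(24/5)·(2·9·12-(3·9+3)·(24/5))/(2·12³·50000) = -27/250000 rad
Superposition: θ = Σ θ_i = -12707/6250000 rad ≈ -0.002033 rad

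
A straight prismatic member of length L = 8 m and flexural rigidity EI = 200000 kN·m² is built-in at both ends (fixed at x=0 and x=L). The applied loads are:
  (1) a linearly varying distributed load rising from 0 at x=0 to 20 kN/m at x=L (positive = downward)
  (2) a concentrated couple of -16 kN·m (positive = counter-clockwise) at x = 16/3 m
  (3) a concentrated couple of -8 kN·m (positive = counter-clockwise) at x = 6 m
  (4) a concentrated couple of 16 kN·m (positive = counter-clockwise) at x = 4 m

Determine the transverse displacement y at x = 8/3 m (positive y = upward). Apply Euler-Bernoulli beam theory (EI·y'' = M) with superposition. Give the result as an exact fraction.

y(8/3) = -3077/9112500 m

Load 1 — triangular load w₀=20 kN/m (0→w₀ over full span):
  y_1 = -w₀x²(L-x)²(x+2L)/(120LEI) = -20·(8/3)²·(8-(8/3))²·((8/3)+2·8)/(120·8·200000) = -896/2278125 m
Load 2 — applied couple M₀=-16 kN·m at a=16/3 m (b=L-a=8/3):
  y_2 = (R_Ax³/6 - M_Ax²/2)/EI  [x≤a] with R_A=-8/3, M_A=-16/3 = ((-8/3)·(8/3)³/6 - (-16/3)·(8/3)²/2)/200000 = 8/151875 m
Load 3 — applied couple M₀=-8 kN·m at a=6 m (b=L-a=2):
  y_3 = (R_Ax³/6 - M_Ax²/2)/EI  [x≤a] with R_A=-9/8, M_A=-5/2 = ((-9/8)·(8/3)³/6 - (-5/2)·(8/3)²/2)/200000 = 1/37500 m
Load 4 — applied couple M₀=16 kN·m at a=4 m (b=L-a=4):
  y_4 = (R_Ax³/6 - M_Ax²/2)/EI  [x≤a] with R_A=3, M_A=4 = (3·(8/3)³/6 - 4·(8/3)²/2)/200000 = -2/84375 m
Superposition: y = Σ y_i = -3077/9112500 m ≈ -0.000338 m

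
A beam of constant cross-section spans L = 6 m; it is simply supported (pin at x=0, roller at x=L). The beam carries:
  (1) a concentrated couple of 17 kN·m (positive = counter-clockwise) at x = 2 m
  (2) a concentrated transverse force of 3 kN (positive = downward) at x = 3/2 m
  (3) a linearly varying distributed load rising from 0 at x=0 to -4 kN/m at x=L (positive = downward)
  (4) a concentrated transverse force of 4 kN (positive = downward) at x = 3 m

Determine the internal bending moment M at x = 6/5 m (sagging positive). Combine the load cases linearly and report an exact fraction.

Load 1 — applied couple M₀=17 kN·m at a=2 m (b=L-a=4):
  M_1 = M₀x/L  [x≤a] = 17·(6/5)/6 = 17/5 kN·m
Load 2 — point force P=3 kN at a=3/2 m (b=L-a=9/2):
  M_2 = Pbx/L  [x≤a] = 3·(9/2)·(6/5)/6 = 27/10 kN·m
Load 3 — triangular load w₀=-4 kN/m (0→w₀ over full span):
  M_3 = w₀Lx/6 - w₀x³/(6L) = (-4)·6·(6/5)/6 - (-4)·(6/5)³/(6·6) = -576/125 kN·m
Load 4 — point force P=4 kN at a=3 m (b=L-a=3):
  M_4 = Pbx/L  [x≤a] = 4·3·(6/5)/6 = 12/5 kN·m
Superposition: M = Σ M_i = 973/250 kN·m ≈ 3.892000 kN·m

M(6/5) = 973/250 kN·m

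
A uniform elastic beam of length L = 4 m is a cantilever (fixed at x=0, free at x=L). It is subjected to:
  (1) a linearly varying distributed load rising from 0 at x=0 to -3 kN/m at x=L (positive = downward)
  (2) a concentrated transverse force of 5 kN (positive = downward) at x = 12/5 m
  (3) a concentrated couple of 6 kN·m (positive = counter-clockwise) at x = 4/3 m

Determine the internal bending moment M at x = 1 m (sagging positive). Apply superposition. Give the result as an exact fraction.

M(1) = 73/8 kN·m

Load 1 — triangular load w₀=-3 kN/m (0→w₀ over full span):
  M_1 = w₀Lx/2 - w₀L²/3 - w₀x³/(6L) = (-3)·4·1/2 - (-3)·4²/3 - (-3)·1³/(6·4) = 81/8 kN·m
Load 2 — point force P=5 kN at a=12/5 m (b=L-a=8/5):
  M_2 = -P(a-x)  [x≤a] = -5·((12/5)-1) = -7 kN·m
Load 3 — applied couple M₀=6 kN·m at a=4/3 m (b=L-a=8/3):
  M_3 = M₀  [x≤a] = 6 = 6 kN·m
Superposition: M = Σ M_i = 73/8 kN·m ≈ 9.125000 kN·m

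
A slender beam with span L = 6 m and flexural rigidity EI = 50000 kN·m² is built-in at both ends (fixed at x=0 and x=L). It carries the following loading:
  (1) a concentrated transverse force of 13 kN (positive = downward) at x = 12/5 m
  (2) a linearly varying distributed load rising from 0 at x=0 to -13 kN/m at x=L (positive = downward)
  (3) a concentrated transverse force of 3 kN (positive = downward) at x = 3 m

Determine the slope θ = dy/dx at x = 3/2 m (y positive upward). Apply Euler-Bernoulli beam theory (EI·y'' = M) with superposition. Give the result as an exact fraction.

Load 1 — point force P=13 kN at a=12/5 m (b=L-a=18/5):
  θ_1 = -Pb²x(2aL-(3a+b)x)/(2L³EI)  [x≤a] = -13·(18/5)²·(3/2)·(2·(12/5)·6-(3·(12/5)+(18/5))·(3/2))/(2·6³·50000) = -7371/50000000 rad
Load 2 — triangular load w₀=-13 kN/m (0→w₀ over full span):
  θ_2 = -w₀(2x(L-x)(L-2x)(x+2L)+x²(L-x)²)/(120LEI) = -(-13)·(2·(3/2)·(6-(3/2))·(6-2·(3/2))·((3/2)+2·6)+(3/2)²·(6-(3/2))²)/(120·6·50000) = 13689/64000000 rad
Load 3 — point force P=3 kN at a=3 m (b=L-a=3):
  θ_3 = -Pb²x(2aL-(3a+b)x)/(2L³EI)  [x≤a] = -3·3²·(3/2)·(2·3·6-(3·3+3)·(3/2))/(2·6³·50000) = -27/800000 rad
Superposition: θ = Σ θ_i = 52353/1600000000 rad ≈ 0.000033 rad

θ(3/2) = 52353/1600000000 rad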